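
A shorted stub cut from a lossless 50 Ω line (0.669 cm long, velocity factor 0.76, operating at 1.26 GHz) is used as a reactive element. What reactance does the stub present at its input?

λ = v/f = 0.76·c / 1.26 GHz = 0.181 m
βl = 2π·l/λ = 2π × 0.037 = 13.3°
tan(βl) = 0.237
For a shorted stub, Z_in = jZ_0·tan(βl)

X_in ≈ 11.8 Ω (inductive)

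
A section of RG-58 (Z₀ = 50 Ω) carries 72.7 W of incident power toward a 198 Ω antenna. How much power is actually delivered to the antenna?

P_delivered ≈ 46.8 W

Γ = (198 − 50)/(198 + 50) = 0.597
|Γ|² = 0.356
P_refl = |Γ|²·P_inc = 25.9 W, P_del = (1 − |Γ|²)·P_inc = 46.8 W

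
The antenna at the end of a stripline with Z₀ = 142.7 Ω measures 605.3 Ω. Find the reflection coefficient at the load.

Γ = 0.618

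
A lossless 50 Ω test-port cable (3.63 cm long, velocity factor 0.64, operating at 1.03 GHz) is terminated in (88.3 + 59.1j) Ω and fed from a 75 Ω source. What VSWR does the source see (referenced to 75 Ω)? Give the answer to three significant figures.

λ = v/f = 0.64·c / 1.03 GHz = 0.186 m
βl = 2π·l/λ = 2π × 0.195 = 70.1°
tan(βl) = 2.76
Z_in = Z_0·(Z_L + jZ_0·tanβl)/(Z_0 + jZ_L·tanβl) = 26.3 − j30.3 Ω
Γ_s = (Z_in − Z_s)/(Z_in + Z_s) = (-48.7 − j30.3)/(101 − j30.3), |Γ_s| = 0.542
VSWR = (1 + |Γ_s|)/(1 − |Γ_s|)

VSWR ≈ 3.37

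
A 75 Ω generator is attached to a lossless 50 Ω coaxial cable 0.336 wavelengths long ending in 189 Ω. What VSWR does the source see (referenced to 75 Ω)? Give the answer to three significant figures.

βl = 2π × 0.336 = 121°
tan(βl) = -1.67
Z_in = Z_0·(Z_L + jZ_0·tanβl)/(Z_0 + jZ_L·tanβl) = 17.5 + j27.2 Ω
Γ_s = (Z_in − Z_s)/(Z_in + Z_s) = (-57.5 + j27.2)/(92.5 + j27.2), |Γ_s| = 0.659
VSWR = (1 + |Γ_s|)/(1 − |Γ_s|)

VSWR ≈ 4.87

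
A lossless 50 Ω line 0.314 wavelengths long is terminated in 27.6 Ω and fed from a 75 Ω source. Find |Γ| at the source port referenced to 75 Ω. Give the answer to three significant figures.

|Γ| ≈ 0.216

βl = 2π × 0.314 = 113°
tan(βl) = -2.35
Z_in = Z_0·(Z_L + jZ_0·tanβl)/(Z_0 + jZ_L·tanβl) = 67.1 − j30.4 Ω
Γ_s = (Z_in − Z_s)/(Z_in + Z_s) = (-7.88 − j30.4)/(142 − j30.4), |Γ_s| = 0.216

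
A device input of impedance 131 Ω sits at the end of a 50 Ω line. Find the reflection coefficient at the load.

Γ = 0.448

Γ = (Z_L − Z_0)/(Z_L + Z_0) = (131 − 50)/(131 + 50) = 81/181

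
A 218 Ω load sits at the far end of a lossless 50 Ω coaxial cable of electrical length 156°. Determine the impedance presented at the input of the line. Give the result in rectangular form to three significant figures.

tan(βl) = tan(156°) = -0.445
Z_in = Z_0·(Z_L + jZ_0·tanβl)/(Z_0 + jZ_L·tanβl)
     = 50·(218 − j22.3)/(50 − j97.1)

Z_in ≈ 54.8 + j84.1 Ω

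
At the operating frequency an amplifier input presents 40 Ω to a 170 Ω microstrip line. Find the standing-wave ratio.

VSWR ≈ 4.25

For a purely resistive load, VSWR = R_L/Z_0 or Z_0/R_L (whichever > 1) = 170/40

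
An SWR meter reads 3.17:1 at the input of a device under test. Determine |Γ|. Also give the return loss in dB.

|Γ| ≈ 0.52; return loss ≈ 5.67 dB

|Γ| = (S − 1)/(S + 1) = (3.17 − 1)/(3.17 + 1) = 2.17/4.17
RL = −20·log₁₀|Γ| = −20·log₁₀(0.52)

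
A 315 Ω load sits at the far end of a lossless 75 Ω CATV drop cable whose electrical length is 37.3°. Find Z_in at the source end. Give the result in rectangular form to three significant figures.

tan(βl) = tan(37.3°) = 0.762
Z_in = Z_0·(Z_L + jZ_0·tanβl)/(Z_0 + jZ_L·tanβl)
     = 75·(315 + j57.1)/(75 + j240)

Z_in ≈ 44.3 − j84.6 Ω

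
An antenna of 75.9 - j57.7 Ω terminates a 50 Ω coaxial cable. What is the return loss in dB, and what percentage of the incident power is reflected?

RL ≈ 6.81 dB; 20.9% of incident power reflected

Γ = (25.9 − j57.7)/(125.9 − j57.7), |Γ| = 0.457
RL = −20·log₁₀(0.457) = 6.81 dB
P_refl/P_inc = |Γ|² = 0.209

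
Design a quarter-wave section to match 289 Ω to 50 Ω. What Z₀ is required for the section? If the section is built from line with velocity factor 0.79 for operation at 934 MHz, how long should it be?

Z_qwt ≈ 120 Ω; length ≈ 6.34 cm

Z_qwt = √(Z_0·R_L) = √(50 × 289) = √14450
λ = 0.79·c/f = 0.254 m, so l = λ/4 = 0.0634 m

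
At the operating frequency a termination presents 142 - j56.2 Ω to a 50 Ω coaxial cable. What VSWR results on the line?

VSWR ≈ 3.34

Γ = (Z_L − Z_0)/(Z_L + Z_0) = (92 − j56.2)/(192 − j56.2)
|Γ| = 108/200 = 0.539
VSWR = (1 + |Γ|)/(1 − |Γ|) = 1.54/0.461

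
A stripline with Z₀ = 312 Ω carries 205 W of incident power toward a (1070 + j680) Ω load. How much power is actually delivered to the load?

P_delivered ≈ 115 W

|Γ| = |(758 + j680)/(1382 + j680)| = 0.661
|Γ|² = 0.437
P_refl = |Γ|²·P_inc = 89.6 W, P_del = (1 − |Γ|²)·P_inc = 115 W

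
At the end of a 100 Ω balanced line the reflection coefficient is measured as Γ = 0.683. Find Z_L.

Z_L ≈ 531 Ω

Z_L = Z_0·(1 + Γ)/(1 − Γ) = 100·(1.68)/(0.317)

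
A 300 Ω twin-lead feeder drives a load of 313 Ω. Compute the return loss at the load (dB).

Γ = (313 − 300)/(313 + 300) = 0.0212
RL = −20·log₁₀|Γ| = −20·log₁₀(0.0212)

RL ≈ 33.5 dB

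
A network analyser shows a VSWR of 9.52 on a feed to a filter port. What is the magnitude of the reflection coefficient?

|Γ| ≈ 0.81

|Γ| = (S − 1)/(S + 1) = (9.52 − 1)/(9.52 + 1) = 8.52/10.5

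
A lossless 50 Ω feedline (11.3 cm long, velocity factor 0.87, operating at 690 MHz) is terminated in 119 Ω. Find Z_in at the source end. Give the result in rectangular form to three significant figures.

λ = v/f = 0.87·c / 690 MHz = 0.378 m
βl = 2π·l/λ = 2π × 0.299 = 108°
tan(βl) = tan(108°) = -3.16
Z_in = Z_0·(Z_L + jZ_0·tanβl)/(Z_0 + jZ_L·tanβl)
     = 50·(119 − j158)/(50 − j376)

Z_in ≈ 22.7 + j12.8 Ω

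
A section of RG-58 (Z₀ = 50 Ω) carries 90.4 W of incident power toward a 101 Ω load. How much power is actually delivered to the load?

P_delivered ≈ 80.1 W

Γ = (101 − 50)/(101 + 50) = 0.338
|Γ|² = 0.114
P_refl = |Γ|²·P_inc = 10.3 W, P_del = (1 − |Γ|²)·P_inc = 80.1 W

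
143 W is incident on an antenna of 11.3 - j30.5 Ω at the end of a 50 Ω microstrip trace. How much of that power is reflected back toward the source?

|Γ| = |(-38.7 − j30.5)/(61.3 − j30.5)| = 0.72
|Γ|² = 0.518
P_refl = |Γ|²·P_inc = 74.1 W, P_del = (1 − |Γ|²)·P_inc = 68.9 W

P_reflected ≈ 74.1 W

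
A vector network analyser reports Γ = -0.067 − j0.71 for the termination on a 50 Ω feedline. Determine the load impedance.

Z_L = Z_0·(1 + Γ)/(1 − Γ) = 50·(0.933 − j0.71)/(1.07 + j0.71)

Z_L ≈ 15 − j43.2 Ω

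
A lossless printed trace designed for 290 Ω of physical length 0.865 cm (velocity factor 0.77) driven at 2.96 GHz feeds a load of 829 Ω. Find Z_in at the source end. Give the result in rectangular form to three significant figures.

λ = v/f = 0.77·c / 2.96 GHz = 0.078 m
βl = 2π·l/λ = 2π × 0.111 = 39.9°
tan(βl) = tan(39.9°) = 0.836
Z_in = Z_0·(Z_L + jZ_0·tanβl)/(Z_0 + jZ_L·tanβl)
     = 290·(829 + j242)/(290 + j693)

Z_in ≈ 210 − j259 Ω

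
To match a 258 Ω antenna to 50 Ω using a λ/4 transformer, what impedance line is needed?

Z_qwt = √(Z_0·R_L) = √(50 × 258) = √12900

Z_qwt ≈ 114 Ω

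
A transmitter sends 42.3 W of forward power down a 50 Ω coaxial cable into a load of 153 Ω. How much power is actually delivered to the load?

P_delivered ≈ 31.4 W

Γ = (153 − 50)/(153 + 50) = 0.507
|Γ|² = 0.257
P_refl = |Γ|²·P_inc = 10.9 W, P_del = (1 − |Γ|²)·P_inc = 31.4 W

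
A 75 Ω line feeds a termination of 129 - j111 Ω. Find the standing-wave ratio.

VSWR ≈ 3.27

Γ = (Z_L − Z_0)/(Z_L + Z_0) = (54 − j111)/(204 − j111)
|Γ| = 123/232 = 0.532
VSWR = (1 + |Γ|)/(1 − |Γ|) = 1.53/0.468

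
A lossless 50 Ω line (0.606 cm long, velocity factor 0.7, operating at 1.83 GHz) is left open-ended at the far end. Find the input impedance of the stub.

Z_in ≈ −j145 Ω

λ = v/f = 0.7·c / 1.83 GHz = 0.115 m
βl = 2π·l/λ = 2π × 0.0528 = 19°
tan(βl) = 0.345
For an open-ended stub, Z_in = −jZ_0·cot(βl) = −jZ_0/tan(βl)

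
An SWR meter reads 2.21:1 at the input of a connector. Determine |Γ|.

|Γ| = (S − 1)/(S + 1) = (2.21 − 1)/(2.21 + 1) = 1.21/3.21

|Γ| ≈ 0.377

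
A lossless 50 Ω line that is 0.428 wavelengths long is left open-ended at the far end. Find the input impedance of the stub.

Z_in ≈ +j103 Ω

βl = 2π × 0.428 = 154°
tan(βl) = -0.486
For an open-ended stub, Z_in = −jZ_0·cot(βl) = −jZ_0/tan(βl)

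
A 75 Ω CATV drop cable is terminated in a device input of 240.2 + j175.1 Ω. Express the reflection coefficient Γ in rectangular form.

Γ = (Z_L − Z_0)/(Z_L + Z_0) = (165.2 + j175.1)/(315.2 + j175.1)

Γ ≈ 0.636 + j0.202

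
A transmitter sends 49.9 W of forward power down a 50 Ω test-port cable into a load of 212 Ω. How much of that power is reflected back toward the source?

P_reflected ≈ 19.1 W

Γ = (212 − 50)/(212 + 50) = 0.618
|Γ|² = 0.382
P_refl = |Γ|²·P_inc = 19.1 W, P_del = (1 − |Γ|²)·P_inc = 30.8 W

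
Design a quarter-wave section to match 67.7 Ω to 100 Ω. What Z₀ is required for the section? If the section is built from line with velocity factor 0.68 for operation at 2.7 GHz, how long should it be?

Z_qwt = √(Z_0·R_L) = √(100 × 67.7) = √6770
λ = 0.68·c/f = 0.0756 m, so l = λ/4 = 0.0189 m

Z_qwt ≈ 82.3 Ω; length ≈ 1.89 cm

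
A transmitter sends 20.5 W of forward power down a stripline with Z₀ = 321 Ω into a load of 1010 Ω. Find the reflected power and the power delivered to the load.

P_reflected ≈ 5.49 W; P_delivered ≈ 15 W

Γ = (1010 − 321)/(1010 + 321) = 0.518
|Γ|² = 0.268
P_refl = |Γ|²·P_inc = 5.49 W, P_del = (1 − |Γ|²)·P_inc = 15 W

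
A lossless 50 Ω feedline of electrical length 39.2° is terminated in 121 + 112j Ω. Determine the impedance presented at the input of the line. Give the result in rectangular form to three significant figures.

tan(βl) = tan(39.2°) = 0.816
Z_in = Z_0·(Z_L + jZ_0·tanβl)/(Z_0 + jZ_L·tanβl)
     = 50·(121 + j153)/(-41.3 + j98.7)

Z_in ≈ 44 − j79.7 Ω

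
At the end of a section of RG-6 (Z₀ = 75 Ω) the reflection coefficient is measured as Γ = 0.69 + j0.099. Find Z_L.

Z_L ≈ 364 + j140 Ω

Z_L = Z_0·(1 + Γ)/(1 − Γ) = 75·(1.69 + j0.099)/(0.31 − j0.099)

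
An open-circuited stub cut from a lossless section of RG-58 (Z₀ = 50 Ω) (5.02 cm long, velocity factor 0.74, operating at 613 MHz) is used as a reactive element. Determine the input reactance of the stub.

X_in ≈ -42.1 Ω (capacitive)

λ = v/f = 0.74·c / 613 MHz = 0.362 m
βl = 2π·l/λ = 2π × 0.139 = 49.9°
tan(βl) = 1.19
For an open-circuited stub, Z_in = −jZ_0·cot(βl) = −jZ_0/tan(βl)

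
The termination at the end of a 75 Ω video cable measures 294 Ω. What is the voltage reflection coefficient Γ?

Γ = 0.593

Γ = (Z_L − Z_0)/(Z_L + Z_0) = (294 − 75)/(294 + 75) = 219/369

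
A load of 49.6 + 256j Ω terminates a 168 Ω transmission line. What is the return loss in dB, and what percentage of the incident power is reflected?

RL ≈ 1.52 dB; 70.5% of incident power reflected

Γ = (-118.4 + j256)/(217.6 + j256), |Γ| = 0.839
RL = −20·log₁₀(0.839) = 1.52 dB
P_refl/P_inc = |Γ|² = 0.705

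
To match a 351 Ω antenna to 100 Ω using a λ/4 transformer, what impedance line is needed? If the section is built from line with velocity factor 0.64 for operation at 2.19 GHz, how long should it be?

Z_qwt ≈ 187 Ω; length ≈ 2.19 cm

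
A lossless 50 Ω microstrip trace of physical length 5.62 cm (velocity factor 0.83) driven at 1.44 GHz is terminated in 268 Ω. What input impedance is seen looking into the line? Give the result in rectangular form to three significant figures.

λ = v/f = 0.83·c / 1.44 GHz = 0.173 m
βl = 2π·l/λ = 2π × 0.325 = 117°
tan(βl) = tan(117°) = -1.96
Z_in = Z_0·(Z_L + jZ_0·tanβl)/(Z_0 + jZ_L·tanβl)
     = 50·(268 − j98.1)/(50 − j526)

Z_in ≈ 11.6 + j24.4 Ω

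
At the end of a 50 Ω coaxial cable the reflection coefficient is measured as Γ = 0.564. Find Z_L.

Z_L ≈ 179 Ω

Z_L = Z_0·(1 + Γ)/(1 − Γ) = 50·(1.56)/(0.436)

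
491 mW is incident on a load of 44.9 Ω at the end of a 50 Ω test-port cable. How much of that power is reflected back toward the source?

Γ = (44.9 − 50)/(44.9 + 50) = -0.0537
|Γ|² = 0.00289
P_refl = |Γ|²·P_inc = 1.42 mW, P_del = (1 − |Γ|²)·P_inc = 490 mW

P_reflected ≈ 1.42 mW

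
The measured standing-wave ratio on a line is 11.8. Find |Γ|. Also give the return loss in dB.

|Γ| ≈ 0.844; return loss ≈ 1.48 dB

|Γ| = (S − 1)/(S + 1) = (11.8 − 1)/(11.8 + 1) = 10.8/12.8
RL = −20·log₁₀|Γ| = −20·log₁₀(0.844)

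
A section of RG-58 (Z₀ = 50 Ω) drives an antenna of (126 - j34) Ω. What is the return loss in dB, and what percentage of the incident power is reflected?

Γ = (76 − j34)/(176 − j34), |Γ| = 0.464
RL = −20·log₁₀(0.464) = 6.66 dB
P_refl/P_inc = |Γ|² = 0.216

RL ≈ 6.66 dB; 21.6% of incident power reflected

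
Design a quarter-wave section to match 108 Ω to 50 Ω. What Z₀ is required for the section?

Z_qwt ≈ 73.5 Ω

Z_qwt = √(Z_0·R_L) = √(50 × 108) = √5400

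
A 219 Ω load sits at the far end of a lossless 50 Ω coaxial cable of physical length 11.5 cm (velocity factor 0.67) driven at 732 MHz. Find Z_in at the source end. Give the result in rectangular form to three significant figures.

λ = v/f = 0.67·c / 732 MHz = 0.275 m
βl = 2π·l/λ = 2π × 0.419 = 151°
tan(βl) = tan(151°) = -0.56
Z_in = Z_0·(Z_L + jZ_0·tanβl)/(Z_0 + jZ_L·tanβl)
     = 50·(219 − j28)/(50 − j123)

Z_in ≈ 41 + j72.6 Ω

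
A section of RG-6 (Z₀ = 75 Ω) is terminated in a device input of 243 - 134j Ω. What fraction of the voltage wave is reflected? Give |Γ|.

|Γ| ≈ 0.623

Γ = (Z_L − Z_0)/(Z_L + Z_0) = (168 − j134)/(318 − j134)
|Γ| = 215/345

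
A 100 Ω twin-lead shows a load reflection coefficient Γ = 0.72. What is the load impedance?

Z_L = Z_0·(1 + Γ)/(1 − Γ) = 100·(1.72)/(0.28)

Z_L ≈ 614 Ω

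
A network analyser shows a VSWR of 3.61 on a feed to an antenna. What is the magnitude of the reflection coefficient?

|Γ| ≈ 0.566

|Γ| = (S − 1)/(S + 1) = (3.61 − 1)/(3.61 + 1) = 2.61/4.61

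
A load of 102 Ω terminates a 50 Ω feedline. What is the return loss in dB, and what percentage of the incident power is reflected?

Γ = (102 − 50)/(102 + 50) = 0.342
RL = −20·log₁₀(0.342) = 9.32 dB
P_refl/P_inc = |Γ|² = 0.117

RL ≈ 9.32 dB; 11.7% of incident power reflected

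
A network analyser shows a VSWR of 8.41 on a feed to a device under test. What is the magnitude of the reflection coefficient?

|Γ| ≈ 0.787

|Γ| = (S − 1)/(S + 1) = (8.41 − 1)/(8.41 + 1) = 7.41/9.41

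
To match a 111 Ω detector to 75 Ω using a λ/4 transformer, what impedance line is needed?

Z_qwt = √(Z_0·R_L) = √(75 × 111) = √8325

Z_qwt ≈ 91.2 Ω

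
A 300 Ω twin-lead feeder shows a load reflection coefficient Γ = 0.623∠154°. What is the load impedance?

Z_L = Z_0·(1 + Γ)/(1 − Γ) = 300·(0.44 + j0.273)/(1.56 − j0.273)

Z_L ≈ 73.2 + j65.3 Ω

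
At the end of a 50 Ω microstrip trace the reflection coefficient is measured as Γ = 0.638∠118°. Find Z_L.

Z_L = Z_0·(1 + Γ)/(1 − Γ) = 50·(0.7 + j0.563)/(1.3 − j0.563)

Z_L ≈ 14.8 + j28.1 Ω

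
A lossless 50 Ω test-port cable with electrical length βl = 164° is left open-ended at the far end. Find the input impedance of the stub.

tan(βl) = -0.287
For an open-ended stub, Z_in = −jZ_0·cot(βl) = −jZ_0/tan(βl)

Z_in ≈ +j174 Ω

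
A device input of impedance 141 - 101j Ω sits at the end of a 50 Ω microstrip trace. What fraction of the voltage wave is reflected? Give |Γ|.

Γ = (Z_L − Z_0)/(Z_L + Z_0) = (91 − j101)/(191 − j101)
|Γ| = 136/216

|Γ| ≈ 0.629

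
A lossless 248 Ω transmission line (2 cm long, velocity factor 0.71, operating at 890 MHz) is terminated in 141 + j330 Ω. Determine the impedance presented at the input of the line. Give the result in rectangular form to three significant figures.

Z_in ≈ 1170 + j386 Ω

λ = v/f = 0.71·c / 890 MHz = 0.239 m
βl = 2π·l/λ = 2π × 0.0836 = 30.1°
tan(βl) = tan(30.1°) = 0.579
Z_in = Z_0·(Z_L + jZ_0·tanβl)/(Z_0 + jZ_L·tanβl)
     = 248·(141 + j474)/(56.8 + j81.7)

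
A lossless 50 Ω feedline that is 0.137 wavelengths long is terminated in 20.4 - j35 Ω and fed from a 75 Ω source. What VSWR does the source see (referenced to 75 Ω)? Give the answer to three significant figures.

βl = 2π × 0.137 = 49.3°
tan(βl) = 1.16
Z_in = Z_0·(Z_L + jZ_0·tanβl)/(Z_0 + jZ_L·tanβl) = 13.7 + j9.2 Ω
Γ_s = (Z_in − Z_s)/(Z_in + Z_s) = (-61.3 + j9.2)/(88.7 + j9.2), |Γ_s| = 0.696
VSWR = (1 + |Γ_s|)/(1 − |Γ_s|)

VSWR ≈ 5.58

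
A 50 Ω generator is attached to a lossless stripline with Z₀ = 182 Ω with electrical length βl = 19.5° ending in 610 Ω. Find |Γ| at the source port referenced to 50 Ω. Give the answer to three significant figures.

tan(βl) = 0.354
Z_in = Z_0·(Z_L + jZ_0·tanβl)/(Z_0 + jZ_L·tanβl) = 285 − j274 Ω
Γ_s = (Z_in − Z_s)/(Z_in + Z_s) = (235 − j274)/(335 − j274), |Γ_s| = 0.834

|Γ| ≈ 0.834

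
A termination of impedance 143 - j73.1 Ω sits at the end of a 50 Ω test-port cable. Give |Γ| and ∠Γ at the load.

Γ = (Z_L − Z_0)/(Z_L + Z_0) = (93 − j73.1)/(193 − j73.1)
|Γ| = 118/206 = 0.573

Γ ≈ 0.573 ∠ -17.4°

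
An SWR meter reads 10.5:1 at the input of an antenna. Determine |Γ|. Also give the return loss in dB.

|Γ| ≈ 0.826; return loss ≈ 1.66 dB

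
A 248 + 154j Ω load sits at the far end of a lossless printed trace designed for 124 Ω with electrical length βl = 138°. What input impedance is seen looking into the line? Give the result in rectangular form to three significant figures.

Z_in ≈ 58.1 + j69.4 Ω

tan(βl) = tan(138°) = -0.9
Z_in = Z_0·(Z_L + jZ_0·tanβl)/(Z_0 + jZ_L·tanβl)
     = 124·(248 + j42.3)/(263 − j223)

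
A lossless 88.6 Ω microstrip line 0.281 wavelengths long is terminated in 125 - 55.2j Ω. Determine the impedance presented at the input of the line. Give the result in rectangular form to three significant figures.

βl = 2π × 0.281 = 101°
tan(βl) = tan(101°) = -5.07
Z_in = Z_0·(Z_L + jZ_0·tanβl)/(Z_0 + jZ_L·tanβl)
     = 88.6·(125 − j504)/(-191 − j634)

Z_in ≈ 59.8 + j35.5 Ω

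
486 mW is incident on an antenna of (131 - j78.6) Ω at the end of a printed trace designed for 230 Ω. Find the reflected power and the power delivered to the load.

|Γ| = |(-99 − j78.6)/(361 − j78.6)| = 0.342
|Γ|² = 0.117
P_refl = |Γ|²·P_inc = 56.9 mW, P_del = (1 − |Γ|²)·P_inc = 429 mW

P_reflected ≈ 56.9 mW; P_delivered ≈ 429 mW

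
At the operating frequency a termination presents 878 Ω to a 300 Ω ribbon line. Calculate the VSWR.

VSWR ≈ 2.93

Γ = (878 − 300)/(878 + 300) = 0.491
VSWR = (1 + 0.491)/(1 − 0.491)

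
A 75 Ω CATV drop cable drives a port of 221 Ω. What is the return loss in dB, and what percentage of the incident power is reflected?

Γ = (221 − 75)/(221 + 75) = 0.493
RL = −20·log₁₀(0.493) = 6.14 dB
P_refl/P_inc = |Γ|² = 0.243

RL ≈ 6.14 dB; 24.3% of incident power reflected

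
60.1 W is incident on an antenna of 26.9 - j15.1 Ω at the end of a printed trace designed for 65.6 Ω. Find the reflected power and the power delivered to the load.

P_reflected ≈ 11.8 W; P_delivered ≈ 48.3 W

|Γ| = |(-38.7 − j15.1)/(92.5 − j15.1)| = 0.443
|Γ|² = 0.196
P_refl = |Γ|²·P_inc = 11.8 W, P_del = (1 − |Γ|²)·P_inc = 48.3 W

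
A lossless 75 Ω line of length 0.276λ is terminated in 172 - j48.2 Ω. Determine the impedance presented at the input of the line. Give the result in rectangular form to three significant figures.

βl = 2π × 0.276 = 99.4°
tan(βl) = tan(99.4°) = -6.07
Z_in = Z_0·(Z_L + jZ_0·tanβl)/(Z_0 + jZ_L·tanβl)
     = 75·(172 − j503)/(-217 − j1040)

Z_in ≈ 32.2 + j19.1 Ω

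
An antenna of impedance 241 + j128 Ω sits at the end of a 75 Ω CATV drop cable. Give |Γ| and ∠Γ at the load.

Γ ≈ 0.615 ∠ 15.6°

Γ = (Z_L − Z_0)/(Z_L + Z_0) = (166 + j128)/(316 + j128)
|Γ| = 210/341 = 0.615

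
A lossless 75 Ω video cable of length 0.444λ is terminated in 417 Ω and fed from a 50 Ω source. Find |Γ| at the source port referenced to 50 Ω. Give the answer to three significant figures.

|Γ| ≈ 0.773

βl = 2π × 0.444 = 160°
tan(βl) = -0.367
Z_in = Z_0·(Z_L + jZ_0·tanβl)/(Z_0 + jZ_L·tanβl) = 91.6 + j159 Ω
Γ_s = (Z_in − Z_s)/(Z_in + Z_s) = (41.6 + j159)/(142 + j159), |Γ_s| = 0.773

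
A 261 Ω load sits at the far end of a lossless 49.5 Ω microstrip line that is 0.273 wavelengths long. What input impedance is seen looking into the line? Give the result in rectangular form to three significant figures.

Z_in ≈ 9.58 + j6.94 Ω

βl = 2π × 0.273 = 98.3°
tan(βl) = tan(98.3°) = -6.87
Z_in = Z_0·(Z_L + jZ_0·tanβl)/(Z_0 + jZ_L·tanβl)
     = 49.5·(261 − j340)/(49.5 − j1790)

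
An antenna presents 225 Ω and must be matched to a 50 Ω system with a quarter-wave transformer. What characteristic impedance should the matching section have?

Z_qwt ≈ 106 Ω

Z_qwt = √(Z_0·R_L) = √(50 × 225) = √11250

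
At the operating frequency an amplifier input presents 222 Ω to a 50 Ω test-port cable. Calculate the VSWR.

For a purely resistive load, VSWR = R_L/Z_0 or Z_0/R_L (whichever > 1) = 222/50

VSWR ≈ 4.44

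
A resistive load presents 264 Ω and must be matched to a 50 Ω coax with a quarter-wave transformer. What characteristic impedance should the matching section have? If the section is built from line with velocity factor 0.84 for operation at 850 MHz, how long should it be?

Z_qwt ≈ 115 Ω; length ≈ 7.41 cm

Z_qwt = √(Z_0·R_L) = √(50 × 264) = √13200
λ = 0.84·c/f = 0.296 m, so l = λ/4 = 0.0741 m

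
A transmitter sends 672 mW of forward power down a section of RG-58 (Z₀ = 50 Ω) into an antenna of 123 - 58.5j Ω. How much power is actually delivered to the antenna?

P_delivered ≈ 496 mW

|Γ| = |(73 − j58.5)/(173 − j58.5)| = 0.512
|Γ|² = 0.262
P_refl = |Γ|²·P_inc = 176 mW, P_del = (1 − |Γ|²)·P_inc = 496 mW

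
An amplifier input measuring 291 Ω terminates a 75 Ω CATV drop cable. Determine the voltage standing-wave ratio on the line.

VSWR ≈ 3.88

For a purely resistive load, VSWR = R_L/Z_0 or Z_0/R_L (whichever > 1) = 291/75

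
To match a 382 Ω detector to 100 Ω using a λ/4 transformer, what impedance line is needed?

Z_qwt = √(Z_0·R_L) = √(100 × 382) = √38200

Z_qwt ≈ 195 Ω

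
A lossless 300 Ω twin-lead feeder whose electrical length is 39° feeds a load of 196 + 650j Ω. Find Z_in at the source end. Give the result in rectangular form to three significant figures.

Z_in ≈ 382 − j915 Ω

tan(βl) = tan(39°) = 0.81
Z_in = Z_0·(Z_L + jZ_0·tanβl)/(Z_0 + jZ_L·tanβl)
     = 300·(196 + j893)/(-226 + j159)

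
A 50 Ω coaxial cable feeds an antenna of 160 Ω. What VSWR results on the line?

Γ = (160 − 50)/(160 + 50) = 0.524
VSWR = (1 + 0.524)/(1 − 0.524)

VSWR ≈ 3.2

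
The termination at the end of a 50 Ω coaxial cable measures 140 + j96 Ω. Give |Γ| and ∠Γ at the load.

Γ = (Z_L − Z_0)/(Z_L + Z_0) = (90 + j96)/(190 + j96)
|Γ| = 132/213 = 0.618

Γ ≈ 0.618 ∠ 20°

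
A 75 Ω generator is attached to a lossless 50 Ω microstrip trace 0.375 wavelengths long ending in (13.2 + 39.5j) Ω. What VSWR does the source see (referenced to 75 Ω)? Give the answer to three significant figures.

VSWR ≈ 9.34

βl = 2π × 0.375 = 135°
tan(βl) = -1
Z_in = Z_0·(Z_L + jZ_0·tanβl)/(Z_0 + jZ_L·tanβl) = 8.06 − j4.68 Ω
Γ_s = (Z_in − Z_s)/(Z_in + Z_s) = (-66.9 − j4.68)/(83.1 − j4.68), |Γ_s| = 0.807
VSWR = (1 + |Γ_s|)/(1 − |Γ_s|)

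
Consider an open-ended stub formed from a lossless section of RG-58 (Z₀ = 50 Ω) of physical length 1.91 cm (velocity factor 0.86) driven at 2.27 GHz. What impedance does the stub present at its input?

Z_in ≈ −j28.3 Ω

λ = v/f = 0.86·c / 2.27 GHz = 0.114 m
βl = 2π·l/λ = 2π × 0.168 = 60.5°
tan(βl) = 1.77
For an open-ended stub, Z_in = −jZ_0·cot(βl) = −jZ_0/tan(βl)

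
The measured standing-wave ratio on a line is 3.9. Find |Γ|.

|Γ| ≈ 0.592

|Γ| = (S − 1)/(S + 1) = (3.9 − 1)/(3.9 + 1) = 2.9/4.9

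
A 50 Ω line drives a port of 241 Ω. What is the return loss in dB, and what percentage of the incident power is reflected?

RL ≈ 3.66 dB; 43.1% of incident power reflected

Γ = (241 − 50)/(241 + 50) = 0.656
RL = −20·log₁₀(0.656) = 3.66 dB
P_refl/P_inc = |Γ|² = 0.431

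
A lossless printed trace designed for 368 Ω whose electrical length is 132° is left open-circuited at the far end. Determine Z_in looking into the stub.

Z_in ≈ +j331 Ω

tan(βl) = -1.11
For an open-circuited stub, Z_in = −jZ_0·cot(βl) = −jZ_0/tan(βl)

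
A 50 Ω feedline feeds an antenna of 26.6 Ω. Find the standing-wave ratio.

VSWR ≈ 1.88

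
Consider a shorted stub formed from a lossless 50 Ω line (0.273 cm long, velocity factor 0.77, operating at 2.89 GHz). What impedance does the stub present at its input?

Z_in ≈ +j10.9 Ω

λ = v/f = 0.77·c / 2.89 GHz = 0.0799 m
βl = 2π·l/λ = 2π × 0.0342 = 12.3°
tan(βl) = 0.218
For a shorted stub, Z_in = jZ_0·tan(βl)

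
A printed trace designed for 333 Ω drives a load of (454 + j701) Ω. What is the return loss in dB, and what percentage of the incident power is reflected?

RL ≈ 3.41 dB; 45.6% of incident power reflected

Γ = (121 + j701)/(787 + j701), |Γ| = 0.675
RL = −20·log₁₀(0.675) = 3.41 dB
P_refl/P_inc = |Γ|² = 0.456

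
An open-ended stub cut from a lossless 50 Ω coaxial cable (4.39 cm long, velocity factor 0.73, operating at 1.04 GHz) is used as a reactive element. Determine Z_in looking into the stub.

Z_in ≈ −j13.3 Ω

λ = v/f = 0.73·c / 1.04 GHz = 0.211 m
βl = 2π·l/λ = 2π × 0.208 = 75.1°
tan(βl) = 3.75
For an open-ended stub, Z_in = −jZ_0·cot(βl) = −jZ_0/tan(βl)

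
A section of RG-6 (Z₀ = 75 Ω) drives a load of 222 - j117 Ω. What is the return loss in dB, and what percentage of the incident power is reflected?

Γ = (147 − j117)/(297 − j117), |Γ| = 0.589
RL = −20·log₁₀(0.589) = 4.6 dB
P_refl/P_inc = |Γ|² = 0.346

RL ≈ 4.6 dB; 34.6% of incident power reflected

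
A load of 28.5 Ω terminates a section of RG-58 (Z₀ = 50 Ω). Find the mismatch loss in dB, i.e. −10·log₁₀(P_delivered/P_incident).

Γ = (28.5 − 50)/(28.5 + 50) = -0.274
|Γ|² = 0.075, so P_del/P_inc = 1 − |Γ|² = 0.925
ML = −10·log₁₀(1 − |Γ|²)

mismatch loss ≈ 0.339 dB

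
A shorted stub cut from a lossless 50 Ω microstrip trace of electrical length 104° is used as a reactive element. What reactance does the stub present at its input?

tan(βl) = -4.01
For a shorted stub, Z_in = jZ_0·tan(βl)

X_in ≈ -201 Ω (capacitive)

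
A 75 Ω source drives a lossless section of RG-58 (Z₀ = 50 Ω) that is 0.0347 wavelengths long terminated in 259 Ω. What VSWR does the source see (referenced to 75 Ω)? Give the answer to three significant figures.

βl = 2π × 0.0347 = 12.5°
tan(βl) = 0.222
Z_in = Z_0·(Z_L + jZ_0·tanβl)/(Z_0 + jZ_L·tanβl) = 117 − j124 Ω
Γ_s = (Z_in − Z_s)/(Z_in + Z_s) = (42.3 − j124)/(192 − j124), |Γ_s| = 0.571
VSWR = (1 + |Γ_s|)/(1 − |Γ_s|)

VSWR ≈ 3.66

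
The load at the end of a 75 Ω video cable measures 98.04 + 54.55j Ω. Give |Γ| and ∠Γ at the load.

Γ = (Z_L − Z_0)/(Z_L + Z_0) = (23.04 + j54.55)/(173 + j54.55)
|Γ| = 59.2/181 = 0.326

Γ ≈ 0.326 ∠ 49.6°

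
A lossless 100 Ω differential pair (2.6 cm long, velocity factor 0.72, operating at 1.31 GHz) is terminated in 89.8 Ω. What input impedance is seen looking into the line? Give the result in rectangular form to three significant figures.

Z_in ≈ 104 + j10.3 Ω

λ = v/f = 0.72·c / 1.31 GHz = 0.165 m
βl = 2π·l/λ = 2π × 0.158 = 56.8°
tan(βl) = tan(56.8°) = 1.53
Z_in = Z_0·(Z_L + jZ_0·tanβl)/(Z_0 + jZ_L·tanβl)
     = 100·(89.8 + j153)/(100 + j137)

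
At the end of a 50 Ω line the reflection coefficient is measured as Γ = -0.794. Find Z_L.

Z_L = Z_0·(1 + Γ)/(1 − Γ) = 50·(0.206)/(1.79)

Z_L ≈ 5.74 Ω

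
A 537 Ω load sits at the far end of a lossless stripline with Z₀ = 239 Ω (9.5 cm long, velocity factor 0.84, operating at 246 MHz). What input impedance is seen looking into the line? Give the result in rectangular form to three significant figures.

Z_in ≈ 241 − j200 Ω

λ = v/f = 0.84·c / 246 MHz = 1.02 m
βl = 2π·l/λ = 2π × 0.0927 = 33.4°
tan(βl) = tan(33.4°) = 0.659
Z_in = Z_0·(Z_L + jZ_0·tanβl)/(Z_0 + jZ_L·tanβl)
     = 239·(537 + j158)/(239 + j354)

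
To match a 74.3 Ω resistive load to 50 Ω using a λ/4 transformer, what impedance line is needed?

Z_qwt ≈ 61 Ω

Z_qwt = √(Z_0·R_L) = √(50 × 74.3) = √3715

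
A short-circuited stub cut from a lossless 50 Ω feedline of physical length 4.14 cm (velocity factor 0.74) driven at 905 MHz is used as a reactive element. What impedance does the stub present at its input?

Z_in ≈ +j89.3 Ω

λ = v/f = 0.74·c / 905 MHz = 0.245 m
βl = 2π·l/λ = 2π × 0.169 = 60.8°
tan(βl) = 1.79
For a short-circuited stub, Z_in = jZ_0·tan(βl)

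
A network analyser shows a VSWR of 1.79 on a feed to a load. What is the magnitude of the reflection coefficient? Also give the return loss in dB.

|Γ| ≈ 0.283; return loss ≈ 11 dB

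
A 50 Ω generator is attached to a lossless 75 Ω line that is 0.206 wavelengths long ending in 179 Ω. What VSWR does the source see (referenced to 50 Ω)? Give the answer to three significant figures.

VSWR ≈ 1.78

βl = 2π × 0.206 = 74.2°
tan(βl) = 3.52
Z_in = Z_0·(Z_L + jZ_0·tanβl)/(Z_0 + jZ_L·tanβl) = 33.5 − j17.3 Ω
Γ_s = (Z_in − Z_s)/(Z_in + Z_s) = (-16.5 − j17.3)/(83.5 − j17.3), |Γ_s| = 0.281
VSWR = (1 + |Γ_s|)/(1 − |Γ_s|)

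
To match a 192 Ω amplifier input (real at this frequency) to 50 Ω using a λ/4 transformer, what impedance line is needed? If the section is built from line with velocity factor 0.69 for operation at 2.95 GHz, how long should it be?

Z_qwt ≈ 98 Ω; length ≈ 1.75 cm

Z_qwt = √(Z_0·R_L) = √(50 × 192) = √9600
λ = 0.69·c/f = 0.0702 m, so l = λ/4 = 0.0175 m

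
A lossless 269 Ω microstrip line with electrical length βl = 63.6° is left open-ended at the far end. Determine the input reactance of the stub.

X_in ≈ -134 Ω (capacitive)

tan(βl) = 2.01
For an open-ended stub, Z_in = −jZ_0·cot(βl) = −jZ_0/tan(βl)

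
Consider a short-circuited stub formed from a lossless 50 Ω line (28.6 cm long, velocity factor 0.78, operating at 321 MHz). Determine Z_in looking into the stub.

λ = v/f = 0.78·c / 321 MHz = 0.729 m
βl = 2π·l/λ = 2π × 0.392 = 141°
tan(βl) = -0.803
For a short-circuited stub, Z_in = jZ_0·tan(βl)

Z_in ≈ −j40.1 Ω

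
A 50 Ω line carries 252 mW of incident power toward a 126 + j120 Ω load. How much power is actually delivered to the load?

P_delivered ≈ 140 mW

|Γ| = |(76 + j120)/(176 + j120)| = 0.667
|Γ|² = 0.445
P_refl = |Γ|²·P_inc = 112 mW, P_del = (1 − |Γ|²)·P_inc = 140 mW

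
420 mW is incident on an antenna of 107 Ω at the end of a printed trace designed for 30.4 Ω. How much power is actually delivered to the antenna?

P_delivered ≈ 289 mW

Γ = (107 − 30.4)/(107 + 30.4) = 0.557
|Γ|² = 0.311
P_refl = |Γ|²·P_inc = 131 mW, P_del = (1 − |Γ|²)·P_inc = 289 mW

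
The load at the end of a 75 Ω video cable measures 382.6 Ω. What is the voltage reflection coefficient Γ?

Γ = (Z_L − Z_0)/(Z_L + Z_0) = (382.6 − 75)/(382.6 + 75) = 307.6/457.6

Γ = 0.672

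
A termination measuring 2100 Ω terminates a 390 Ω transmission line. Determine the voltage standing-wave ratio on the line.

Γ = (2100 − 390)/(2100 + 390) = 0.687
VSWR = (1 + 0.687)/(1 − 0.687)

VSWR ≈ 5.38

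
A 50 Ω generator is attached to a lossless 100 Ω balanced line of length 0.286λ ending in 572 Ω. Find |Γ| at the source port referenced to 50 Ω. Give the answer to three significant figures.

|Γ| ≈ 0.538

βl = 2π × 0.286 = 103°
tan(βl) = -4.35
Z_in = Z_0·(Z_L + jZ_0·tanβl)/(Z_0 + jZ_L·tanβl) = 18.4 + j22.3 Ω
Γ_s = (Z_in − Z_s)/(Z_in + Z_s) = (-31.6 + j22.3)/(68.4 + j22.3), |Γ_s| = 0.538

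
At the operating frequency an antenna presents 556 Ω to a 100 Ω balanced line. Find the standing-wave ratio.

Γ = (556 − 100)/(556 + 100) = 0.695
VSWR = (1 + 0.695)/(1 − 0.695)

VSWR ≈ 5.56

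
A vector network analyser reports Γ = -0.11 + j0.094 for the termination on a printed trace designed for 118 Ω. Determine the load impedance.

Z_L = Z_0·(1 + Γ)/(1 − Γ) = 118·(0.89 + j0.094)/(1.11 − j0.094)

Z_L ≈ 93.1 + j17.9 Ω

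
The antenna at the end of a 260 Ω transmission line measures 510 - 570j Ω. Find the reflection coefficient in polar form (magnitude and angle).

Γ ≈ 0.65 ∠ -29.8°

Γ = (Z_L − Z_0)/(Z_L + Z_0) = (250 − j570)/(770 − j570)
|Γ| = 622/958 = 0.65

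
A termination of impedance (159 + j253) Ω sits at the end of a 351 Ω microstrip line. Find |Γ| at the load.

|Γ| ≈ 0.558

Γ = (Z_L − Z_0)/(Z_L + Z_0) = (-192 + j253)/(510 + j253)
|Γ| = 318/569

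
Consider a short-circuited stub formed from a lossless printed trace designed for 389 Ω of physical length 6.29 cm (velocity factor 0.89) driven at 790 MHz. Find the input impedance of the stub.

λ = v/f = 0.89·c / 790 MHz = 0.338 m
βl = 2π·l/λ = 2π × 0.186 = 67°
tan(βl) = 2.36
For a short-circuited stub, Z_in = jZ_0·tan(βl)

Z_in ≈ +j916 Ω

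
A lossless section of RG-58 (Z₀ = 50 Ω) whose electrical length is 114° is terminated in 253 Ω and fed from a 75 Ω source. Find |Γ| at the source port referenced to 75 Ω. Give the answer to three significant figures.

|Γ| ≈ 0.747

tan(βl) = -2.25
Z_in = Z_0·(Z_L + jZ_0·tanβl)/(Z_0 + jZ_L·tanβl) = 11.7 + j21.2 Ω
Γ_s = (Z_in − Z_s)/(Z_in + Z_s) = (-63.3 + j21.2)/(86.7 + j21.2), |Γ_s| = 0.747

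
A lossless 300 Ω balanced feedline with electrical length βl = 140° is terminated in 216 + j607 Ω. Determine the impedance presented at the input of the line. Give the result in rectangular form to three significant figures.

Z_in ≈ 48.2 + j142 Ω

tan(βl) = tan(140°) = -0.839
Z_in = Z_0·(Z_L + jZ_0·tanβl)/(Z_0 + jZ_L·tanβl)
     = 300·(216 + j355)/(809 − j181)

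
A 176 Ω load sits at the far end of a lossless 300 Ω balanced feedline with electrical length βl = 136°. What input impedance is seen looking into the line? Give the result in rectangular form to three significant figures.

Z_in ≈ 257 − j144 Ω

tan(βl) = tan(136°) = -0.966
Z_in = Z_0·(Z_L + jZ_0·tanβl)/(Z_0 + jZ_L·tanβl)
     = 300·(176 − j290)/(300 − j170)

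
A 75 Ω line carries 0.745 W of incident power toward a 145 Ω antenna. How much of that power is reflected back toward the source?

Γ = (145 − 75)/(145 + 75) = 0.318
|Γ|² = 0.101
P_refl = |Γ|²·P_inc = 0.0754 W, P_del = (1 − |Γ|²)·P_inc = 0.67 W

P_reflected ≈ 0.0754 W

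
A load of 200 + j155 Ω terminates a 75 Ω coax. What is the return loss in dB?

RL ≈ 4 dB

Γ = (125 + j155)/(275 + j155), |Γ| = 0.631
RL = −20·log₁₀|Γ| = −20·log₁₀(0.631)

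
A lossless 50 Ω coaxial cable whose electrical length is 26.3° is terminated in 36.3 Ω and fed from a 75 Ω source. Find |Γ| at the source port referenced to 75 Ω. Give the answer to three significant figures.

|Γ| ≈ 0.316

tan(βl) = 0.494
Z_in = Z_0·(Z_L + jZ_0·tanβl)/(Z_0 + jZ_L·tanβl) = 40 + j10.4 Ω
Γ_s = (Z_in − Z_s)/(Z_in + Z_s) = (-35 + j10.4)/(115 + j10.4), |Γ_s| = 0.316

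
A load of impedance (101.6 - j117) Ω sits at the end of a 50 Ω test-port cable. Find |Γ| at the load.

Γ = (Z_L − Z_0)/(Z_L + Z_0) = (51.6 − j117)/(151.6 − j117)
|Γ| = 128/191

|Γ| ≈ 0.668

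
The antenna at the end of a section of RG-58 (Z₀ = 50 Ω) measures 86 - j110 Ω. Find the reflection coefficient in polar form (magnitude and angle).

Γ = (Z_L − Z_0)/(Z_L + Z_0) = (36 − j110)/(136 − j110)
|Γ| = 116/175 = 0.662

Γ ≈ 0.662 ∠ -32.9°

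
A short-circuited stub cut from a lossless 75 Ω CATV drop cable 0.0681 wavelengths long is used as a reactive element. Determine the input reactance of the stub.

X_in ≈ 34.2 Ω (inductive)

βl = 2π × 0.0681 = 24.5°
tan(βl) = 0.456
For a short-circuited stub, Z_in = jZ_0·tan(βl)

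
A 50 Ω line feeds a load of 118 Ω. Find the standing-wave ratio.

For a purely resistive load, VSWR = R_L/Z_0 or Z_0/R_L (whichever > 1) = 118/50

VSWR ≈ 2.36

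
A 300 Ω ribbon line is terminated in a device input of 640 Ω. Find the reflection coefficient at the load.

Γ = (Z_L − Z_0)/(Z_L + Z_0) = (640 − 300)/(640 + 300) = 340/940

Γ = 0.362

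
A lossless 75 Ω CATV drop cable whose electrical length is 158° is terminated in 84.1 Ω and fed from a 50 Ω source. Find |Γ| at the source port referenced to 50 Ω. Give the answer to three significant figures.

|Γ| ≈ 0.242

tan(βl) = -0.404
Z_in = Z_0·(Z_L + jZ_0·tanβl)/(Z_0 + jZ_L·tanβl) = 81.2 + j6.47 Ω
Γ_s = (Z_in − Z_s)/(Z_in + Z_s) = (31.2 + j6.47)/(131 + j6.47), |Γ_s| = 0.242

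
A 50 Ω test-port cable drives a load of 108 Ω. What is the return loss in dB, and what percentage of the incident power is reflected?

RL ≈ 8.7 dB; 13.5% of incident power reflected

Γ = (108 − 50)/(108 + 50) = 0.367
RL = −20·log₁₀(0.367) = 8.7 dB
P_refl/P_inc = |Γ|² = 0.135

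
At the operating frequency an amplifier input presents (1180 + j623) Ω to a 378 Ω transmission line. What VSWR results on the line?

VSWR ≈ 4.07

Γ = (Z_L − Z_0)/(Z_L + Z_0) = (802 + j623)/(1558 + j623)
|Γ| = 1020/1680 = 0.605
VSWR = (1 + |Γ|)/(1 − |Γ|) = 1.61/0.395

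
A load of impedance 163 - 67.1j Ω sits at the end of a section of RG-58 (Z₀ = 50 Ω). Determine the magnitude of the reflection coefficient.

|Γ| ≈ 0.588

Γ = (Z_L − Z_0)/(Z_L + Z_0) = (113 − j67.1)/(213 − j67.1)
|Γ| = 131/223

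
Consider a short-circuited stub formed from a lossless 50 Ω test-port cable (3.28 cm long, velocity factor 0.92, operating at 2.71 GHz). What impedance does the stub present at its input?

Z_in ≈ −j103 Ω

λ = v/f = 0.92·c / 2.71 GHz = 0.102 m
βl = 2π·l/λ = 2π × 0.322 = 116°
tan(βl) = -2.06
For a short-circuited stub, Z_in = jZ_0·tan(βl)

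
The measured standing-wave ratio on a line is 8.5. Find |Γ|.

|Γ| = (S − 1)/(S + 1) = (8.5 − 1)/(8.5 + 1) = 7.5/9.5

|Γ| ≈ 0.789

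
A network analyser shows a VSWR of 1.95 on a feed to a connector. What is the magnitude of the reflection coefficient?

|Γ| = (S − 1)/(S + 1) = (1.95 − 1)/(1.95 + 1) = 0.95/2.95

|Γ| ≈ 0.322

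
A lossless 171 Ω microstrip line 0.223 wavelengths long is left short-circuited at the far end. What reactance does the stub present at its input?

βl = 2π × 0.223 = 80.3°
tan(βl) = 5.84
For a short-circuited stub, Z_in = jZ_0·tan(βl)

X_in ≈ 998 Ω (inductive)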